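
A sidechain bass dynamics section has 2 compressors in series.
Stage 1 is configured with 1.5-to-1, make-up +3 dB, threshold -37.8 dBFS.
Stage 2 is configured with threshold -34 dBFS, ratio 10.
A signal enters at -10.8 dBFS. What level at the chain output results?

-32.28 dBFS

Stage 1: 27 dB above -37.8 dBFS, reduced 1.5:1 to 18 dB above → -19.8 dBFS; +3 dB make-up → -16.8 dBFS.
Stage 2: 17.2 dB above -34 dBFS, reduced 10:1 to 1.72 dB above → -32.28 dBFS.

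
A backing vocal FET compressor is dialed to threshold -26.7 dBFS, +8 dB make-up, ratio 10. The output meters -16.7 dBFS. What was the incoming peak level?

-6.7 dBFS

Before make-up, the level was -16.7 − 8 = -24.7 dBFS.
Post-compression overshoot = -24.7 − (-26.7) = 2 dB.
Input overshoot = R × output overshoot = 20 dB → input = -26.7 + 20 = -6.7 dBFS.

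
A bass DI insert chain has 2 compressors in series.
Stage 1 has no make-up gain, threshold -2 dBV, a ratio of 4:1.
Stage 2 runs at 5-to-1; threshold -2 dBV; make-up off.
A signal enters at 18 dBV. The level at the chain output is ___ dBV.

-1 dBV

Stage 1: overshoot 20 dB → 20/4 = 5 dB → 3 dBV.
Stage 2: 3 dBV is 5 dB over -2 dBV; at 5:1 that becomes 1 dB over, giving -1 dBV.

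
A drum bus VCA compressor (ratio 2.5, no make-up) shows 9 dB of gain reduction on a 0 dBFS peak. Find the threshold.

Input is 15 dB above T (since output overshoot × R = input overshoot: (-9 − T)·2.5 = 0 − T gives T = -15 dBFS).
Check: -15 + (0 − (-15))/2.5 = -15 + 6 = -9 dBFS. ✓

-15 dBFS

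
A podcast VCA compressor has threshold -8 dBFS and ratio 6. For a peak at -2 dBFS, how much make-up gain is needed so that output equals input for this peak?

Without make-up, output = threshold + overshoot/6 = -8 + 1 = -7 dBFS.
Gap to target: 5 dB.

5 dB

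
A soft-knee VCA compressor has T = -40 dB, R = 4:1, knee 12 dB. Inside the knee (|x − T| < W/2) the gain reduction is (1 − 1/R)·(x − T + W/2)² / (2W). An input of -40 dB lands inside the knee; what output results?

-41.125 dB

x − T + W/2 = -40 − (-40) + 6 = 6.
GR = (1 − 1/4) × 6² / 24 = 0.75 × 36 / 24 = 1.125 dB.
Output = -40 − 1.125 = -41.125 dB.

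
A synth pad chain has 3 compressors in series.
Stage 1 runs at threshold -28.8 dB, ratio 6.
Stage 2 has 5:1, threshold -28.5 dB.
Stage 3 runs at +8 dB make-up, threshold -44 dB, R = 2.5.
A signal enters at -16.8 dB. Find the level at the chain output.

-29.664 dB

Stage 1: 12 dB above -28.8 dB, reduced 6:1 to 2 dB above → -26.8 dB.
Stage 2: overshoot 1.7 dB → 1.7/5 = 0.34 dB → -28.16 dB.
Stage 3: -28.16 dB is 15.84 dB over -44 dB; at 2.5:1 that becomes 6.336 dB over, giving -37.664 dB; +8 dB make-up → -29.664 dB.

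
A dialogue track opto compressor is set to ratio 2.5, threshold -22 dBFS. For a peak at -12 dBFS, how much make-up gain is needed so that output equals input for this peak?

The peak compresses to -22 + 10/2.5 = -18 dBFS.
To reach -12 dBFS requires -12 − (-18) = 6 dB of make-up.

6 dB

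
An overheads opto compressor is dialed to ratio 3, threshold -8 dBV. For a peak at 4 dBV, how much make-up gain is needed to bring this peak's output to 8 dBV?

Without make-up, output = threshold + overshoot/3 = -8 + 4 = -4 dBV.
Gap to target: 12 dB.

12 dB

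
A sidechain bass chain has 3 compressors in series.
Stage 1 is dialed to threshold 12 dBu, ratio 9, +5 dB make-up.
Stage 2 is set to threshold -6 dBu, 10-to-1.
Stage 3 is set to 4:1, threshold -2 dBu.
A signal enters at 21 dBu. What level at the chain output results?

Stage 1: overshoot 9 dB → 9/9 = 1 dB → 13 dBu; +5 dB make-up → 18 dBu.
Stage 2: overshoot 24 dB → 24/10 = 2.4 dB → -3.6 dBu.
Stage 3: -3.6 dBu ≤ -2 dBu, so stage 3 doesn't engage; output -3.6 dBu.

-3.6 dBu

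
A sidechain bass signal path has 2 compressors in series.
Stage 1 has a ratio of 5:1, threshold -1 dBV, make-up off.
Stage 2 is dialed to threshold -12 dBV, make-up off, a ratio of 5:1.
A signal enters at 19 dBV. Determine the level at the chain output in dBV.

-9 dBV

Stage 1: 20 dB above -1 dBV, reduced 5:1 to 4 dB above → 3 dBV.
Stage 2: overshoot 15 dB → 15/5 = 3 dB → -9 dBV.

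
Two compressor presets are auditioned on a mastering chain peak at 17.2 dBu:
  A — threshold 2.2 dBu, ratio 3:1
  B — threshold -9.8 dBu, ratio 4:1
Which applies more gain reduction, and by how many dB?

A: overshoot 15 dB → output overshoot 5 dB → GR 10 dB.
B: overshoot 27 dB → output overshoot 6.75 dB → GR 20.25 dB.
B reduces 10.25 dB more.

B, by 10.25 dB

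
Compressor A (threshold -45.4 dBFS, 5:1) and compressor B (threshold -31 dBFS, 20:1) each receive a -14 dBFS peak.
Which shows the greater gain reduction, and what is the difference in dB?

A: 31.4 dB over, compressed to 6.28 dB over, so 25.12 dB of GR.
B: 17 dB over, compressed to 0.85 dB over, so 16.15 dB of GR.
A applies 8.97 dB more gain reduction.

A, by 8.97 dB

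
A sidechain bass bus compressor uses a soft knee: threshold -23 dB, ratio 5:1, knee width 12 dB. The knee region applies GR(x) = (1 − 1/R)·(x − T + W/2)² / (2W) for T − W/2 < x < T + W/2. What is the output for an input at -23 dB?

-24.2 dB

x − T + W/2 = -23 − (-23) + 6 = 6.
GR = (1 − 1/5) × 6² / 24 = 0.8 × 36 / 24 = 1.2 dB.
Output = -23 − 1.2 = -24.2 dB.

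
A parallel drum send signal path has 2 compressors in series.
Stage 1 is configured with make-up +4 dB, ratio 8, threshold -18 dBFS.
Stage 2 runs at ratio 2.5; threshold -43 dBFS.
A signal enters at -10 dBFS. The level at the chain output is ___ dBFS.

-31 dBFS

Stage 1: overshoot 8 dB → 8/8 = 1 dB → -17 dBFS; +4 dB make-up → -13 dBFS.
Stage 2: overshoot 30 dB → 30/2.5 = 12 dB → -31 dBFS.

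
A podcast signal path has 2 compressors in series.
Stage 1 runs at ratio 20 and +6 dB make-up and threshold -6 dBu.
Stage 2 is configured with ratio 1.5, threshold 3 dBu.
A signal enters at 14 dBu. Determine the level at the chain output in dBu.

1 dBu

Stage 1: overshoot 20 dB → 20/20 = 1 dB → -5 dBu; +6 dB make-up → 1 dBu.
Stage 2: 1 dBu is at or below the 3 dBu threshold — no compression; output 1 dBu.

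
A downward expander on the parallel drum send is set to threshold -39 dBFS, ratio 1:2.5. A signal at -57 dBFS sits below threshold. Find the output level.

Below threshold, a 1:2.5 expander applies gain = (2.5−1)×(T − x) of attenuation.
(2.5−1) × 18 = 27 dB, so output = -57 − 27 = -84 dBFS.

-84 dBFS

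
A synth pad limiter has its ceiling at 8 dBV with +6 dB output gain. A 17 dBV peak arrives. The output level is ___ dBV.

A brickwall limiter is an ∞:1 compressor: any input above the ceiling is clamped to 8 dBV.
Output gain then adds 6 dB: 8 + 6 = 14 dBV.

14 dBV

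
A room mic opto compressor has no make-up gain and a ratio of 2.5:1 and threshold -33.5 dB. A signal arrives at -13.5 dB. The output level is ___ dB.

-13.5 dB sits 20 dB over threshold.
At 2.5:1 the overshoot is divided by 2.5, leaving 8 dB above threshold.
That puts the output at -25.5 dB.

-25.5 dB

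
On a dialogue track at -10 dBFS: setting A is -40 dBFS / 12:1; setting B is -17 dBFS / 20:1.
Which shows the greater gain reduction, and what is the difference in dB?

A, by 20.85 dB

A: GR = 30 − 30/12 = 27.5 dB.
B: GR = 7 − 7/20 = 6.65 dB.
A reduces 20.85 dB more.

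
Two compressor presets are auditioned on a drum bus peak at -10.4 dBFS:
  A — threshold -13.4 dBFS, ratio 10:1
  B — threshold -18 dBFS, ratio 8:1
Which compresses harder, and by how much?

B, by 3.95 dB

A: GR = 3 − 3/10 = 2.7 dB.
B: GR = 7.6 − 7.6/8 = 6.65 dB.
B reduces 3.95 dB more.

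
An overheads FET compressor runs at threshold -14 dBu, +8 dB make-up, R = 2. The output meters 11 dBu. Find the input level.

20 dBu

Stripping the +8 dB make-up gives 3 dBu at the gain stage.
That's 17 dB above the -14 dBu threshold.
Before 2:1 compression the overshoot was 17 × 2 = 34 dB, so input = -14 + 34 = 20 dBu.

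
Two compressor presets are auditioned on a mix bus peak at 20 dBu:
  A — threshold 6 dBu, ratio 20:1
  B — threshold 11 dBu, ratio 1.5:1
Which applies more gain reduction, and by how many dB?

A: overshoot 14 dB → output overshoot 0.7 dB → GR 13.3 dB.
B: overshoot 9 dB → output overshoot 6 dB → GR 3 dB.
Difference: 10.3 dB in favour of A.

A, by 10.3 dB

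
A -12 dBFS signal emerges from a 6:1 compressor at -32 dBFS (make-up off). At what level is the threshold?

Let T be the threshold. Output overshoot = (input overshoot)/R, so -32 − T = (-12 − T)/6.
6·(-32 − T) = -12 − T → 5·T = -192 − (-12) = -180.
T = -180/5 = -36 dBFS.

-36 dBFS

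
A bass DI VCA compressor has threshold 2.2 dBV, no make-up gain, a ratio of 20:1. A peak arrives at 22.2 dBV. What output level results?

3.2 dBV

Overshoot: 22.2 − 2.2 = 20 dB.
The 20 dB excess becomes 1 dB after 20:1 reduction.
Output = 2.2 + 1 = 3.2 dBV.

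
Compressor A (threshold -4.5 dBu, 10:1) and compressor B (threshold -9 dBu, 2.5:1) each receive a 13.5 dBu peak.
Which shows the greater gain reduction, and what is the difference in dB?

A: overshoot 18 dB → output overshoot 1.8 dB → GR 16.2 dB.
B: overshoot 22.5 dB → output overshoot 9 dB → GR 13.5 dB.
A applies 2.7 dB more gain reduction.

A, by 2.7 dB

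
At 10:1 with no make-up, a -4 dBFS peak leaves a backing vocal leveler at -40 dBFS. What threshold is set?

Gain reduction = -4 − (-40) = 36 dB; output overshoot = GR / (R − 1) = 36 / 9 = 4 dB.
Threshold = output − output overshoot = -40 − 4 = -44 dBFS.

-44 dBFS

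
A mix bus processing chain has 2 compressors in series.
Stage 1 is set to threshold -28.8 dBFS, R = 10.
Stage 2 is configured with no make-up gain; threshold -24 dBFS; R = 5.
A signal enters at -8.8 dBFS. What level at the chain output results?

-26.8 dBFS

Stage 1: overshoot 20 dB → 20/10 = 2 dB → -26.8 dBFS.
Stage 2: -26.8 dBFS is at or below the -24 dBFS threshold — no compression; output -26.8 dBFS.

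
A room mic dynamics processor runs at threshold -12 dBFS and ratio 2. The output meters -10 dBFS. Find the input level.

Post-compression overshoot = -10 − (-12) = 2 dB.
Before 2:1 compression the overshoot was 2 × 2 = 4 dB, so input = -12 + 4 = -8 dBFS.

-8 dBFS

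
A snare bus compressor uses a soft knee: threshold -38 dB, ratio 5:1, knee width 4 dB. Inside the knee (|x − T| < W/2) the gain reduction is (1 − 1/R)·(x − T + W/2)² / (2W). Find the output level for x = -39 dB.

x − T + W/2 = -39 − (-38) + 2 = 1.
GR = (1 − 1/5) × 1² / 8 = 0.8 × 1 / 8 = 0.1 dB.
Output = -39 − 0.1 = -39.1 dB.

-39.1 dB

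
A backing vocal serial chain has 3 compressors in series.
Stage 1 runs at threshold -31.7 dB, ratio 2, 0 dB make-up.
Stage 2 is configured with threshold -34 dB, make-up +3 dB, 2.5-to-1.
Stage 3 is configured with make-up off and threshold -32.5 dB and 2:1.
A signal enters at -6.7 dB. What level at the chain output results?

-28.79 dB

Stage 1: -6.7 dB is 25 dB over -31.7 dB; at 2:1 that becomes 12.5 dB over, giving -19.2 dB.
Stage 2: overshoot 14.8 dB → 14.8/2.5 = 5.92 dB → -28.08 dB; +3 dB make-up → -25.08 dB.
Stage 3: 7.42 dB above -32.5 dB, reduced 2:1 to 3.71 dB above → -28.79 dB.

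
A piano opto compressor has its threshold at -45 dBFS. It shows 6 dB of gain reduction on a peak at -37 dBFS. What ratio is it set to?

4:1

Input overshoot = -37 − (-45) = 8 dB.
Output overshoot = 8 − 6 = 2 dB.
Ratio = input overshoot / output overshoot = 8 / 2 = 4.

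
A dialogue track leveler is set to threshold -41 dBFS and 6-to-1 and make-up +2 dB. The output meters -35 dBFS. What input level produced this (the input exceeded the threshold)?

-17 dBFS

Remove make-up: -35 − 2 = -37 dBFS.
The compressed level sits -37 − (-41) = 4 dB over threshold.
Before 6:1 compression the overshoot was 4 × 6 = 24 dB, so input = -41 + 24 = -17 dBFS.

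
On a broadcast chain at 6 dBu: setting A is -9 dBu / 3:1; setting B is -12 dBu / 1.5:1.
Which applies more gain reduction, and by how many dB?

A, by 4 dB

A: GR = 15 − 15/3 = 10 dB.
B: GR = 18 − 18/1.5 = 6 dB.
Difference: 4 dB in favour of A.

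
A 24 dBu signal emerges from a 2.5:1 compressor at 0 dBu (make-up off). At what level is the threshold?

-16 dBu

Gain reduction = 24 − 0 = 24 dB; output overshoot = GR / (R − 1) = 24 / 1.5 = 16 dB.
Threshold = output − output overshoot = 0 − 16 = -16 dBu.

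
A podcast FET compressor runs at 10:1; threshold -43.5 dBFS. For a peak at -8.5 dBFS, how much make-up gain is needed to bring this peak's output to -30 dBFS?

Without make-up, output = threshold + overshoot/10 = -43.5 + 3.5 = -40 dBFS.
Gap to target: 10 dB.

10 dB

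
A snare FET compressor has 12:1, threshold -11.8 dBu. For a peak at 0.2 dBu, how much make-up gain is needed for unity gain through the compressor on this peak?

Without make-up, output = threshold + overshoot/12 = -11.8 + 1 = -10.8 dBu.
Gap to target: 11 dB.

11 dB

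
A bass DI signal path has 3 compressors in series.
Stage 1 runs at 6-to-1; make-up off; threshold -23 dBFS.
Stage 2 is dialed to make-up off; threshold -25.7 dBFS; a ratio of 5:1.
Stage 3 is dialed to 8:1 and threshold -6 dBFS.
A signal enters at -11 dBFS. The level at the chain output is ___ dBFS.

-24.76 dBFS

Stage 1: overshoot 12 dB → 12/6 = 2 dB → -21 dBFS.
Stage 2: -21 dBFS is 4.7 dB over -25.7 dBFS; at 5:1 that becomes 0.94 dB over, giving -24.76 dBFS.
Stage 3: -24.76 dBFS ≤ -6 dBFS, so stage 3 doesn't engage; output -24.76 dBFS.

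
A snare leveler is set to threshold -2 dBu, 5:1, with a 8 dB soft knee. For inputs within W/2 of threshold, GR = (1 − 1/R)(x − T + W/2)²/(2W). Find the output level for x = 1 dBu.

-1.45 dBu

x − T + W/2 = 1 − (-2) + 4 = 7.
GR = (1 − 1/5) × 7² / 16 = 0.8 × 49 / 16 = 2.45 dB.
Output = 1 − 2.45 = -1.45 dBu.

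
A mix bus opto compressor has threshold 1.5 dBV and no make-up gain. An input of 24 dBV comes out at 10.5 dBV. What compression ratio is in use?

Input overshoot = 24 − 1.5 = 22.5 dB; output overshoot = 10.5 − 1.5 = 9 dB.
Ratio = 22.5 / 9 = 2.5.

2.5:1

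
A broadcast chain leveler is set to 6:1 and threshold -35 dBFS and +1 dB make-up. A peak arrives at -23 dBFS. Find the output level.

-32 dBFS

-23 dBFS sits 12 dB over threshold.
The 12 dB excess becomes 2 dB after 6:1 reduction.
Output = -35 + 2 = -33 dBFS; make-up adds 1 dB, giving -32 dBFS.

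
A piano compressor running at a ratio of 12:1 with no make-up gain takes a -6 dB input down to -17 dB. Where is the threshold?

-18 dB

Let T be the threshold. Output overshoot = (input overshoot)/R, so -17 − T = (-6 − T)/12.
12·(-17 − T) = -6 − T → 11·T = -204 − (-6) = -198.
T = -198/11 = -18 dB.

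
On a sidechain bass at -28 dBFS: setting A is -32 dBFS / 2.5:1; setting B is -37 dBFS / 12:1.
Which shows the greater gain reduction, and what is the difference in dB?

A: 4 dB over, compressed to 1.6 dB over, so 2.4 dB of GR.
B: 9 dB over, compressed to 0.75 dB over, so 8.25 dB of GR.
B reduces 5.85 dB more.

B, by 5.85 dB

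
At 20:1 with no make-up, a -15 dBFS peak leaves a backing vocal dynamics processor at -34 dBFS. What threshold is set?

Gain reduction = -15 − (-34) = 19 dB; output overshoot = GR / (R − 1) = 19 / 19 = 1 dB.
Threshold = output − output overshoot = -34 − 1 = -35 dBFS.

-35 dBFS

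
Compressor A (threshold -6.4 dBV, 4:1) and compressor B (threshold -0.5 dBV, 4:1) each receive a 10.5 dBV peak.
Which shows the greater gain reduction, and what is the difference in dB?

A, by 4.425 dB

A: 16.9 dB over, compressed to 4.225 dB over, so 12.675 dB of GR.
B: 11 dB over, compressed to 2.75 dB over, so 8.25 dB of GR.
Difference: 4.425 dB in favour of A.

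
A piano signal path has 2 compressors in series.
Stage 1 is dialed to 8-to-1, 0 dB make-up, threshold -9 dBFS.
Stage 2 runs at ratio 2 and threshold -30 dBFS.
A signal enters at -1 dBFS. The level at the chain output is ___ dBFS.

Stage 1: -1 dBFS is 8 dB over -9 dBFS; at 8:1 that becomes 1 dB over, giving -8 dBFS.
Stage 2: overshoot 22 dB → 22/2 = 11 dB → -19 dBFS.

-19 dBFS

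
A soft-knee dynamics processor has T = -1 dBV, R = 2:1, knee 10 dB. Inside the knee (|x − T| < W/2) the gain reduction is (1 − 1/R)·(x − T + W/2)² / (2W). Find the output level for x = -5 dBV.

x − T + W/2 = -5 − (-1) + 5 = 1.
GR = (1 − 1/2) × 1² / 20 = 0.5 × 1 / 20 = 0.025 dB.
Output = -5 − 0.025 = -5.025 dBV.

-5.025 dBV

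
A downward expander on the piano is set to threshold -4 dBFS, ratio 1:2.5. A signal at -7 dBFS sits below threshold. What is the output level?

Below threshold, a 1:2.5 expander applies gain = (2.5−1)×(T − x) of attenuation.
(2.5−1) × 3 = 4.5 dB, so output = -7 − 4.5 = -11.5 dBFS.

-11.5 dBFS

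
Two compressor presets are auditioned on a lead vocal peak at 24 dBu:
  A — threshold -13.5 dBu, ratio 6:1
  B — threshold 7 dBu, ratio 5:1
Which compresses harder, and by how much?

A: GR = 37.5 − 37.5/6 = 31.25 dB.
B: GR = 17 − 17/5 = 13.6 dB.
A applies 17.65 dB more gain reduction.

A, by 17.65 dB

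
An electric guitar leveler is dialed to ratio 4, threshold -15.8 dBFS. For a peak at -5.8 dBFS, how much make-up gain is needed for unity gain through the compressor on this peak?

7.5 dB

The peak compresses to -15.8 + 10/4 = -13.3 dBFS.
To reach -5.8 dBFS requires -5.8 − (-13.3) = 7.5 dB of make-up.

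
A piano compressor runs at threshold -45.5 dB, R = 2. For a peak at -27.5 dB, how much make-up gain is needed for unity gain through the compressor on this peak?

9 dB

Without make-up, output = threshold + overshoot/2 = -45.5 + 9 = -36.5 dB.
Gap to target: 9 dB.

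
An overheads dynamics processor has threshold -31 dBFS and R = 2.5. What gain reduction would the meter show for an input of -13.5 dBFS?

10.5 dB

The signal is 17.5 dB above threshold.
A 2.5:1 ratio leaves 7 dB of that excess.
So the signal is attenuated by 17.5 − 7 = 10.5 dB.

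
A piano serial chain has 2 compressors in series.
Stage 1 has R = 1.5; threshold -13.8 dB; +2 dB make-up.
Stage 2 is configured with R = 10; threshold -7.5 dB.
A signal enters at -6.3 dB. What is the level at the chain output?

-7.43 dB

Stage 1: overshoot 7.5 dB → 7.5/1.5 = 5 dB → -8.8 dB; +2 dB make-up → -6.8 dB.
Stage 2: overshoot 0.7 dB → 0.7/10 = 0.07 dB → -7.43 dB.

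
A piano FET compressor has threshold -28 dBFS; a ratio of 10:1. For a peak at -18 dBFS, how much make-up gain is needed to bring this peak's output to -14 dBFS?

Without make-up, output = threshold + overshoot/10 = -28 + 1 = -27 dBFS.
Gap to target: 13 dB.

13 dB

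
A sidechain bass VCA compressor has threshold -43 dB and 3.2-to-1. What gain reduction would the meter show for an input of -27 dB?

11 dB

Overshoot = -27 − (-43) = 16 dB.
A 3.2:1 ratio leaves 5 dB of that excess.
So the signal is attenuated by 16 − 5 = 11 dB.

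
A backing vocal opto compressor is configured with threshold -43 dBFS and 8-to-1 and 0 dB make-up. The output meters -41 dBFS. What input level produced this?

The compressed level sits -41 − (-43) = 2 dB over threshold.
Undo the ratio: input overshoot = 2 × 8 = 16 dB, giving input = -27 dBFS.

-27 dBFS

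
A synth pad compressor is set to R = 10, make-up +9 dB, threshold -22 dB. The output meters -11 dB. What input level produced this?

Stripping the +9 dB make-up gives -20 dB at the gain stage.
The compressed level sits -20 − (-22) = 2 dB over threshold.
Input overshoot = R × output overshoot = 20 dB → input = -22 + 20 = -2 dB.

-2 dB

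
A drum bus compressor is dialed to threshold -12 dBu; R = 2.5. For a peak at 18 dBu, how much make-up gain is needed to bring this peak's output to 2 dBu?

Without make-up, output = threshold + overshoot/2.5 = -12 + 12 = 0 dBu.
Gap to target: 2 dB.

2 dB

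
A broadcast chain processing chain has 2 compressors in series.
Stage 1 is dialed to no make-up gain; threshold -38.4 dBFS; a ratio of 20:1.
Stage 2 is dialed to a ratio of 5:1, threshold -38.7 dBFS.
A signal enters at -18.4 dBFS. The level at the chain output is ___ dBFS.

-38.44 dBFS

Stage 1: 20 dB above -38.4 dBFS, reduced 20:1 to 1 dB above → -37.4 dBFS.
Stage 2: 1.3 dB above -38.7 dBFS, reduced 5:1 to 0.26 dB above → -38.44 dBFS.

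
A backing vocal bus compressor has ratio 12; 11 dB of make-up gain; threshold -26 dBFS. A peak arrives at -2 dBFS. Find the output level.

-13 dBFS

The input is 24 dB above the -26 dBFS threshold.
The 24 dB excess becomes 2 dB after 12:1 reduction.
That puts the output at -24 dBFS; make-up adds 11 dB, giving -13 dBFS.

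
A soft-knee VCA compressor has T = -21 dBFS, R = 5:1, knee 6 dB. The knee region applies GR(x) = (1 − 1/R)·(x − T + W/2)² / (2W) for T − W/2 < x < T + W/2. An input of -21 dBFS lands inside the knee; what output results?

x − T + W/2 = -21 − (-21) + 3 = 3.
GR = (1 − 1/5) × 3² / 12 = 0.8 × 9 / 12 = 0.6 dB.
Output = -21 − 0.6 = -21.6 dBFS.

-21.6 dBFS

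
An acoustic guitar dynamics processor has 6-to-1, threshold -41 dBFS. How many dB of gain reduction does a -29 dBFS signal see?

The signal is 12 dB above threshold.
At 6:1, output sits 12/6 = 2 dB above threshold.
So the signal is attenuated by 12 − 2 = 10 dB.

10 dB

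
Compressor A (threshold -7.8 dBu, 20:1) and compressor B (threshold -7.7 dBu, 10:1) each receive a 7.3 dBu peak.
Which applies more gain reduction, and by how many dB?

A, by 0.845 dB

A: 15.1 dB over, compressed to 0.755 dB over, so 14.345 dB of GR.
B: 15 dB over, compressed to 1.5 dB over, so 13.5 dB of GR.
A applies 0.845 dB more gain reduction.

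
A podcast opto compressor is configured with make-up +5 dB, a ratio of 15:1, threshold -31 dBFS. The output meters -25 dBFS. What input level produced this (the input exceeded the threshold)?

Remove make-up: -25 − 5 = -30 dBFS.
Post-compression overshoot = -30 − (-31) = 1 dB.
Undo the ratio: input overshoot = 1 × 15 = 15 dB, giving input = -16 dBFS.

-16 dBFS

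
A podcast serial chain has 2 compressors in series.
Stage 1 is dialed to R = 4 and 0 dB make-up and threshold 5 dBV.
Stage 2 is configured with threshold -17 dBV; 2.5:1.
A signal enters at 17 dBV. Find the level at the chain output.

-7 dBV

Stage 1: 17 dBV is 12 dB over 5 dBV; at 4:1 that becomes 3 dB over, giving 8 dBV.
Stage 2: 8 dBV is 25 dB over -17 dBV; at 2.5:1 that becomes 10 dB over, giving -7 dBV.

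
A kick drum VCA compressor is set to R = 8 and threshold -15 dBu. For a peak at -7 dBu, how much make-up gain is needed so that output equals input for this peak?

7 dB

Overshoot 8 dB → 8/8 = 1 dB after compression, so the compressed level is -15 + 1 = -14 dBu.
Make-up = target − compressed = -7 − (-14) = 7 dB.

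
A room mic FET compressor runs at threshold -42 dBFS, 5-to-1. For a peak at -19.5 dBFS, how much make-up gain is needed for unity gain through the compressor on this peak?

Overshoot 22.5 dB → 22.5/5 = 4.5 dB after compression, so the compressed level is -42 + 4.5 = -37.5 dBFS.
Make-up = target − compressed = -19.5 − (-37.5) = 18 dB.

18 dB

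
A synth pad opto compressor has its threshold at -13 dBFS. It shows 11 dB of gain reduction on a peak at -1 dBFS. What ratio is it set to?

12:1

Input overshoot = -1 − (-13) = 12 dB.
Output overshoot = 12 − 11 = 1 dB.
Ratio = input overshoot / output overshoot = 12 / 1 = 12.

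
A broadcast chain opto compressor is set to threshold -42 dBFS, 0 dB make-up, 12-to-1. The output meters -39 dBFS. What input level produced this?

That's 3 dB above the -42 dBFS threshold.
Undo the ratio: input overshoot = 3 × 12 = 36 dB, giving input = -6 dBFS.

-6 dBFS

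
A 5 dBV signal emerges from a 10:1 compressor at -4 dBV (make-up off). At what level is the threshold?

Let T be the threshold. Output overshoot = (input overshoot)/R, so -4 − T = (5 − T)/10.
10·(-4 − T) = 5 − T → 9·T = -40 − 5 = -45.
T = -45/9 = -5 dBV.

-5 dBV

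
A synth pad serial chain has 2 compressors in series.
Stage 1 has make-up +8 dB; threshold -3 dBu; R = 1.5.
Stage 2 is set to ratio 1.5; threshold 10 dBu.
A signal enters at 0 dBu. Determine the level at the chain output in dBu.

Stage 1: 0 dBu is 3 dB over -3 dBu; at 1.5:1 that becomes 2 dB over, giving -1 dBu; +8 dB make-up → 7 dBu.
Stage 2: below threshold (7 ≤ 10); passes unchanged; output 7 dBu.

7 dBu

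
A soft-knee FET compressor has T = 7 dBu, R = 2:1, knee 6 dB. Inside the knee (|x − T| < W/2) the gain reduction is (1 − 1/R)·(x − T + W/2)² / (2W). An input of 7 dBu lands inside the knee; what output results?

x − T + W/2 = 7 − 7 + 3 = 3.
GR = (1 − 1/2) × 3² / 12 = 0.5 × 9 / 12 = 0.375 dB.
Output = 7 − 0.375 = 6.625 dBu.

6.625 dBu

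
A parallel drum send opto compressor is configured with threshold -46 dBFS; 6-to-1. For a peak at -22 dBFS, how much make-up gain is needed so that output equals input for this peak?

20 dB

The peak compresses to -46 + 24/6 = -42 dBFS.
To reach -22 dBFS requires -22 − (-42) = 20 dB of make-up.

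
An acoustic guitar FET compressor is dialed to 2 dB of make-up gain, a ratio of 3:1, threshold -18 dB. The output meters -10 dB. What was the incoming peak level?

0 dB

Remove make-up: -10 − 2 = -12 dB.
That's 6 dB above the -18 dB threshold.
Before 3:1 compression the overshoot was 6 × 3 = 18 dB, so input = -18 + 18 = 0 dB.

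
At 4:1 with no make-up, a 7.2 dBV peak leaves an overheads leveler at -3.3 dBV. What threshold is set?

-6.8 dBV

Input is 14 dB above T (since output overshoot × R = input overshoot: (-3.3 − T)·4 = 7.2 − T gives T = -6.8 dBV).
Check: -6.8 + (7.2 − (-6.8))/4 = -6.8 + 3.5 = -3.3 dBV. ✓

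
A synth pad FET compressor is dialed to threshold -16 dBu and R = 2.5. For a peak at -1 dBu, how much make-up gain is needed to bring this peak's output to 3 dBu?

13 dB

Overshoot 15 dB → 15/2.5 = 6 dB after compression, so the compressed level is -16 + 6 = -10 dBu.
Make-up = target − compressed = 3 − (-10) = 13 dB.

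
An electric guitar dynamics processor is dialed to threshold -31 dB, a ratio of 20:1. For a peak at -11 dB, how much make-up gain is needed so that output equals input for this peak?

Overshoot 20 dB → 20/20 = 1 dB after compression, so the compressed level is -31 + 1 = -30 dB.
Make-up = target − compressed = -11 − (-30) = 19 dB.

19 dB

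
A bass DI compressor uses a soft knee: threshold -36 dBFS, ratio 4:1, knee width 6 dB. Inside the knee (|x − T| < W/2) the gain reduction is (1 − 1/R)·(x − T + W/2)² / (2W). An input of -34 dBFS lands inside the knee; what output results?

x − T + W/2 = -34 − (-36) + 3 = 5.
GR = (1 − 1/4) × 5² / 12 = 0.75 × 25 / 12 = 1.5625 dB.
Output = -34 − 1.5625 = -35.5625 dBFS.

-35.5625 dBFS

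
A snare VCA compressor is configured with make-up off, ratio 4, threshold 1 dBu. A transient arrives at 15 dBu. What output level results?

Overshoot: 15 − 1 = 14 dB.
The 14 dB excess becomes 3.5 dB after 4:1 reduction.
So the level is 1 + 3.5 = 4.5 dBu.

4.5 dBu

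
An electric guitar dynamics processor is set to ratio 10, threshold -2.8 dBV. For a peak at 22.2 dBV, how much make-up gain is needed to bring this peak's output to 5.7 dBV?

6 dB

The peak compresses to -2.8 + 25/10 = -0.3 dBV.
To reach 5.7 dBV requires 5.7 − (-0.3) = 6 dB of make-up.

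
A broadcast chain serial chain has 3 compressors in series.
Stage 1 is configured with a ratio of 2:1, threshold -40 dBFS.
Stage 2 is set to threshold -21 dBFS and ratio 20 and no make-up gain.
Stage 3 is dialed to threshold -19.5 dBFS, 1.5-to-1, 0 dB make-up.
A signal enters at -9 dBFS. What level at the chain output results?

-24.5 dBFS

Stage 1: 31 dB above -40 dBFS, reduced 2:1 to 15.5 dB above → -24.5 dBFS.
Stage 2: -24.5 dBFS ≤ -21 dBFS, so stage 2 doesn't engage; output -24.5 dBFS.
Stage 3: -24.5 dBFS is at or below the -19.5 dBFS threshold — no compression; output -24.5 dBFS.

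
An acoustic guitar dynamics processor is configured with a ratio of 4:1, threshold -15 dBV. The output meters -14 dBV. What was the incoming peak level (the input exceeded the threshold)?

The compressed level sits -14 − (-15) = 1 dB over threshold.
Undo the ratio: input overshoot = 1 × 4 = 4 dB, giving input = -11 dBV.

-11 dBV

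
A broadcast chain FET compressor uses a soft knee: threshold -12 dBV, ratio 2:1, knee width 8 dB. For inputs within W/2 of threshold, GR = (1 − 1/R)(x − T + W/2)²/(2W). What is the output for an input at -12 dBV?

x − T + W/2 = -12 − (-12) + 4 = 4.
GR = (1 − 1/2) × 4² / 16 = 0.5 × 16 / 16 = 0.5 dB.
Output = -12 − 0.5 = -12.5 dBV.

-12.5 dBV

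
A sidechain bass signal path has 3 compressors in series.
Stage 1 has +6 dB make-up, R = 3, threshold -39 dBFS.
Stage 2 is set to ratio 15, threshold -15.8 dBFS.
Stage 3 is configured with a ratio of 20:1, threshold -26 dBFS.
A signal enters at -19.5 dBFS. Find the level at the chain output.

Stage 1: overshoot 19.5 dB → 19.5/3 = 6.5 dB → -32.5 dBFS; +6 dB make-up → -26.5 dBFS.
Stage 2: -26.5 dBFS ≤ -15.8 dBFS, so stage 2 doesn't engage; output -26.5 dBFS.
Stage 3: below threshold (-26.5 ≤ -26); passes unchanged; output -26.5 dBFS.

-26.5 dBFS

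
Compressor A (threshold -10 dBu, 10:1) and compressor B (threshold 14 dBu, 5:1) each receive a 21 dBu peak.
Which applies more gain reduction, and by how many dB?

A, by 22.3 dB

A: GR = 31 − 31/10 = 27.9 dB.
B: GR = 7 − 7/5 = 5.6 dB.
A applies 22.3 dB more gain reduction.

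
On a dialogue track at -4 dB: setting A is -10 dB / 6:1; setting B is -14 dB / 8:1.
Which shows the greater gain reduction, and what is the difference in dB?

B, by 3.75 dB

A: 6 dB over, compressed to 1 dB over, so 5 dB of GR.
B: 10 dB over, compressed to 1.25 dB over, so 8.75 dB of GR.
Difference: 3.75 dB in favour of B.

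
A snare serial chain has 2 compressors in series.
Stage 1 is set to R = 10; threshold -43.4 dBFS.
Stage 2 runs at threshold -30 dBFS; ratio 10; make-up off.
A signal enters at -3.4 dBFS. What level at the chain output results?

Stage 1: 40 dB above -43.4 dBFS, reduced 10:1 to 4 dB above → -39.4 dBFS.
Stage 2: below threshold (-39.4 ≤ -30); passes unchanged; output -39.4 dBFS.

-39.4 dBFS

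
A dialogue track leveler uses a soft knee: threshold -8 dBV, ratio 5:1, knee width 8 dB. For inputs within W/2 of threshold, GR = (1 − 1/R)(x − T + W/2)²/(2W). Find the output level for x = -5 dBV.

x − T + W/2 = -5 − (-8) + 4 = 7.
GR = (1 − 1/5) × 7² / 16 = 0.8 × 49 / 16 = 2.45 dB.
Output = -5 − 2.45 = -7.45 dBV.

-7.45 dBV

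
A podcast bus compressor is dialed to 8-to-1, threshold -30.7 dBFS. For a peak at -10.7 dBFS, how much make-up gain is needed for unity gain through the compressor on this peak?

The peak compresses to -30.7 + 20/8 = -28.2 dBFS.
To reach -10.7 dBFS requires -10.7 − (-28.2) = 17.5 dB of make-up.

17.5 dB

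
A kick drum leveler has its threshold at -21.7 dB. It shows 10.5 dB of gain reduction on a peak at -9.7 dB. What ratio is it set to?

Input overshoot = -9.7 − (-21.7) = 12 dB.
Output overshoot = 12 − 10.5 = 1.5 dB.
Ratio = input overshoot / output overshoot = 12 / 1.5 = 8.

8:1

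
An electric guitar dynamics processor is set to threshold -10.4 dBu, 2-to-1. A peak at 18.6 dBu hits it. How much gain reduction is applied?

18.6 dBu exceeds the threshold by 29 dB.
At 2:1, output sits 29/2 = 14.5 dB above threshold.
Gain reduction = 29 − 14.5 = 14.5 dB.

14.5 dB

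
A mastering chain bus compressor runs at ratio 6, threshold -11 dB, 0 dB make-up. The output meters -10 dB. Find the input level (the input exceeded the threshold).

-5 dB

The compressed level sits -10 − (-11) = 1 dB over threshold.
Before 6:1 compression the overshoot was 1 × 6 = 6 dB, so input = -11 + 6 = -5 dB.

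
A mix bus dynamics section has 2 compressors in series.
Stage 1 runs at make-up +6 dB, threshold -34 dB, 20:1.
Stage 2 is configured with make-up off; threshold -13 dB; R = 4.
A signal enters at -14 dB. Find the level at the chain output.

Stage 1: 20 dB above -34 dB, reduced 20:1 to 1 dB above → -33 dB; +6 dB make-up → -27 dB.
Stage 2: below threshold (-27 ≤ -13); passes unchanged; output -27 dB.

-27 dB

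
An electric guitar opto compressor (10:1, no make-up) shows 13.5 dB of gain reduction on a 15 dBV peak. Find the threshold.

Let T be the threshold. Output overshoot = (input overshoot)/R, so 1.5 − T = (15 − T)/10.
10·(1.5 − T) = 15 − T → 9·T = 15 − 15 = 0.
T = 0/9 = 0 dBV.

0 dBV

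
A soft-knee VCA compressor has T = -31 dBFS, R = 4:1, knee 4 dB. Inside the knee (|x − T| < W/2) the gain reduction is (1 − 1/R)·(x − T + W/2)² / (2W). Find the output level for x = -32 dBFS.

x − T + W/2 = -32 − (-31) + 2 = 1.
GR = (1 − 1/4) × 1² / 8 = 0.75 × 1 / 8 = 0.09375 dB.
Output = -32 − 0.09375 = -32.09375 dBFS.

-32.09375 dBFS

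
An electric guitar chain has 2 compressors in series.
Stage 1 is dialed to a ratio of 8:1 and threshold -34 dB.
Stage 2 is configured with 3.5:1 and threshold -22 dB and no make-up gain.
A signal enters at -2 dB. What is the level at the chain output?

Stage 1: 32 dB above -34 dB, reduced 8:1 to 4 dB above → -30 dB.
Stage 2: -30 dB is at or below the -22 dB threshold — no compression; output -30 dB.

-30 dB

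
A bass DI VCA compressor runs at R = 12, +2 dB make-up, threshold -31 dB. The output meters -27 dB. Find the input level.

-7 dB

Before make-up, the level was -27 − 2 = -29 dB.
The compressed level sits -29 − (-31) = 2 dB over threshold.
Undo the ratio: input overshoot = 2 × 12 = 24 dB, giving input = -7 dB.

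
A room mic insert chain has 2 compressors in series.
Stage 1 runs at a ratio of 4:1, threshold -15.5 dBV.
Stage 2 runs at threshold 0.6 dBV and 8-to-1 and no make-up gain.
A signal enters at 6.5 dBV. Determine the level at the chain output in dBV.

-10 dBV

Stage 1: overshoot 22 dB → 22/4 = 5.5 dB → -10 dBV.
Stage 2: -10 dBV is at or below the 0.6 dBV threshold — no compression; output -10 dBV.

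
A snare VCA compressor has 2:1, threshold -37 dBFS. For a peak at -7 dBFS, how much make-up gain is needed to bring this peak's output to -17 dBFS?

5 dB

Overshoot 30 dB → 30/2 = 15 dB after compression, so the compressed level is -37 + 15 = -22 dBFS.
Make-up = target − compressed = -17 − (-22) = 5 dB.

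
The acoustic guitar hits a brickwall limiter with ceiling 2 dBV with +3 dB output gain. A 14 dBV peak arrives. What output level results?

5 dBV

At ∞:1, everything above 2 dBV is held at the ceiling.
Output gain then adds 3 dB: 2 + 3 = 5 dBV.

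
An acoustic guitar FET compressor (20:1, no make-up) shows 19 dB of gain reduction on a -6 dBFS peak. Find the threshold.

Input is 20 dB above T (since output overshoot × R = input overshoot: (-25 − T)·20 = -6 − T gives T = -26 dBFS).
Check: -26 + (-6 − (-26))/20 = -26 + 1 = -25 dBFS. ✓

-26 dBFS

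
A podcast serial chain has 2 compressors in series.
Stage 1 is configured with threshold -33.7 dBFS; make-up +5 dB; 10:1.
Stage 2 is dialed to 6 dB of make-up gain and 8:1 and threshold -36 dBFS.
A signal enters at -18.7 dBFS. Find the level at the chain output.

Stage 1: 15 dB above -33.7 dBFS, reduced 10:1 to 1.5 dB above → -32.2 dBFS; +5 dB make-up → -27.2 dBFS.
Stage 2: -27.2 dBFS is 8.8 dB over -36 dBFS; at 8:1 that becomes 1.1 dB over, giving -34.9 dBFS; +6 dB make-up → -28.9 dBFS.

-28.9 dBFS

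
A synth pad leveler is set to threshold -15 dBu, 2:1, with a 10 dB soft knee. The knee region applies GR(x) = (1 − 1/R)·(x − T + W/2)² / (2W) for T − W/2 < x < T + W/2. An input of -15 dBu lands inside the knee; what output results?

x − T + W/2 = -15 − (-15) + 5 = 5.
GR = (1 − 1/2) × 5² / 20 = 0.5 × 25 / 20 = 0.625 dB.
Output = -15 − 0.625 = -15.625 dBu.

-15.625 dBu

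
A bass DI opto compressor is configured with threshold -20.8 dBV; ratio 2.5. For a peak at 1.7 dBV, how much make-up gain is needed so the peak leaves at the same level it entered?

The peak compresses to -20.8 + 22.5/2.5 = -11.8 dBV.
To reach 1.7 dBV requires 1.7 − (-11.8) = 13.5 dB of make-up.

13.5 dB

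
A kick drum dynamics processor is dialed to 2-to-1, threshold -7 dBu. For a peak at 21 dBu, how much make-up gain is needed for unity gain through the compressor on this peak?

Without make-up, output = threshold + overshoot/2 = -7 + 14 = 7 dBu.
Gap to target: 14 dB.

14 dB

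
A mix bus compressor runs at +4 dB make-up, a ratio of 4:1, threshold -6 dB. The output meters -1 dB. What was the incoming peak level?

-2 dB

Remove make-up: -1 − 4 = -5 dB.
The compressed level sits -5 − (-6) = 1 dB over threshold.
Undo the ratio: input overshoot = 1 × 4 = 4 dB, giving input = -2 dB.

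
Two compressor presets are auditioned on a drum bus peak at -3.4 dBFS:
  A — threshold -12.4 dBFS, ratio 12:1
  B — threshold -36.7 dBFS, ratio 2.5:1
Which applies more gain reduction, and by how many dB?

B, by 11.73 dB

A: GR = 9 − 9/12 = 8.25 dB.
B: GR = 33.3 − 33.3/2.5 = 19.98 dB.
B reduces 11.73 dB more.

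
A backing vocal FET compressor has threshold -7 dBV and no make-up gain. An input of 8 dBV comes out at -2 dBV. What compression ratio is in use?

Input overshoot = 8 − (-7) = 15 dB; output overshoot = -2 − (-7) = 5 dB.
Ratio = 15 / 5 = 3.

3:1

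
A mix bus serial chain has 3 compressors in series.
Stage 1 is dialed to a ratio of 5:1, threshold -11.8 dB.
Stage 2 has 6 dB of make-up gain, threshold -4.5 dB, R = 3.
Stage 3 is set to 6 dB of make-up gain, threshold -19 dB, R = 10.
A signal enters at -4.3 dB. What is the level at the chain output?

Stage 1: overshoot 7.5 dB → 7.5/5 = 1.5 dB → -10.3 dB.
Stage 2: -10.3 dB is at or below the -4.5 dB threshold — no compression; make-up brings it to -4.3 dB.
Stage 3: overshoot 14.7 dB → 14.7/10 = 1.47 dB → -17.53 dB; +6 dB make-up → -11.53 dB.

-11.53 dB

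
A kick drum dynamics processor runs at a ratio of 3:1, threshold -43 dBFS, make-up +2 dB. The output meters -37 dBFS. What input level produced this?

Remove make-up: -37 − 2 = -39 dBFS.
The compressed level sits -39 − (-43) = 4 dB over threshold.
Input overshoot = R × output overshoot = 12 dB → input = -43 + 12 = -31 dBFS.

-31 dBFS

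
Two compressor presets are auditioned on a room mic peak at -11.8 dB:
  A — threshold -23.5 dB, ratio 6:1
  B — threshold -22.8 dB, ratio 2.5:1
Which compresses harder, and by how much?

A, by 3.15 dB

A: overshoot 11.7 dB → output overshoot 1.95 dB → GR 9.75 dB.
B: overshoot 11 dB → output overshoot 4.4 dB → GR 6.6 dB.
A reduces 3.15 dB more.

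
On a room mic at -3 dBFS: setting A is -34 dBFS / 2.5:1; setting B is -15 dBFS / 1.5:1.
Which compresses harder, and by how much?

A: GR = 31 − 31/2.5 = 18.6 dB.
B: GR = 12 − 12/1.5 = 4 dB.
A reduces 14.6 dB more.

A, by 14.6 dB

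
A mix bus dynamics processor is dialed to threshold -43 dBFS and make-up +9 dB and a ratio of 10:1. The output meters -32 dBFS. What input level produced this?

-23 dBFS

Stripping the +9 dB make-up gives -41 dBFS at the gain stage.
The compressed level sits -41 − (-43) = 2 dB over threshold.
Input overshoot = R × output overshoot = 20 dB → input = -43 + 20 = -23 dBFS.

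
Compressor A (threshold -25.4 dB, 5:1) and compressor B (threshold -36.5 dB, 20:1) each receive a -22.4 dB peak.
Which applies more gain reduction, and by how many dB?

A: overshoot 3 dB → output overshoot 0.6 dB → GR 2.4 dB.
B: overshoot 14.1 dB → output overshoot 0.705 dB → GR 13.395 dB.
B reduces 10.995 dB more.

B, by 10.995 dB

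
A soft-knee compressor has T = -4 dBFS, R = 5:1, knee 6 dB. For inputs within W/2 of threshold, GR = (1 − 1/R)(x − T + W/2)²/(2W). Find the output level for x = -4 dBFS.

-4.6 dBFS

x − T + W/2 = -4 − (-4) + 3 = 3.
GR = (1 − 1/5) × 3² / 12 = 0.8 × 9 / 12 = 0.6 dB.
Output = -4 − 0.6 = -4.6 dBFS.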